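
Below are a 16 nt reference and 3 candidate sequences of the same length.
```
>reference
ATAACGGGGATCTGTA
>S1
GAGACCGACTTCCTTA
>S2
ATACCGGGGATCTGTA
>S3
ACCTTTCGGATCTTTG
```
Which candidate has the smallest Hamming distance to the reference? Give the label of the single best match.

S2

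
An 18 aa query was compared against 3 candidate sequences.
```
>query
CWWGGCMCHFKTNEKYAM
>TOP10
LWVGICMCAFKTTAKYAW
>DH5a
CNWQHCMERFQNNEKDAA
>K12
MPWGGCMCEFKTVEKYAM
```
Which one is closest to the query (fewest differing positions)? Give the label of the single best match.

TOP10 differs at 7 positions; DH5a differs at 9 positions; K12 differs at 4 positions. The closest is K12.

K12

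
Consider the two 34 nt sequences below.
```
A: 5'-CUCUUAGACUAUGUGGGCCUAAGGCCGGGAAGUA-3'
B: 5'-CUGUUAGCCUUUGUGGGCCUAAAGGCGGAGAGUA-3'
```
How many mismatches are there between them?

7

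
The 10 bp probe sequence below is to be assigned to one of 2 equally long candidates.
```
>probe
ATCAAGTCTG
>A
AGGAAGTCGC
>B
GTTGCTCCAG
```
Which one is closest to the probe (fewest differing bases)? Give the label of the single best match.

Hamming distances to probe — A: 4; B: 7.
Smallest is A with 4 mismatches.

A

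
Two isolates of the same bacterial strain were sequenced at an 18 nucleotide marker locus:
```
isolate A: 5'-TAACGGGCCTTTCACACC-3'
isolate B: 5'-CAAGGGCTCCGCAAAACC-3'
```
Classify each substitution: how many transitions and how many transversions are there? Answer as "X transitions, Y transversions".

Transitions (purine↔purine or pyrimidine↔pyrimidine): 1 T→C, 8 C→T, 10 T→C, 12 T→C.
Transversions (purine↔pyrimidine): 4 C→G, 7 G→C, 11 T→G, 13 C→A, 15 C→A.

4 transitions, 5 transversions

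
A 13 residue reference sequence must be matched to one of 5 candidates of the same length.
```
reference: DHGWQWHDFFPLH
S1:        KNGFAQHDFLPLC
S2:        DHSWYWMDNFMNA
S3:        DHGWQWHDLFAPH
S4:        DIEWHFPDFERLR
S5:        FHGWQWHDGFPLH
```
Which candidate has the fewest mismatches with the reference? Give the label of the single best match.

S5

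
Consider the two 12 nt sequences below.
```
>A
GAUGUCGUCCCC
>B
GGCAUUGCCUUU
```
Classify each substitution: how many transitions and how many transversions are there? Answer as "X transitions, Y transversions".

8 transitions, 0 transversions

Transitions (purine↔purine or pyrimidine↔pyrimidine): 2 A→G, 3 U→C, 4 G→A, 6 C→U, 8 U→C, 10 C→U, 11 C→U, 12 C→U.
Transversions (purine↔pyrimidine): none.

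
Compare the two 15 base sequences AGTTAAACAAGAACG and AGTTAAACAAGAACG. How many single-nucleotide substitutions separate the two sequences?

No positions differ; the sequences are identical.

0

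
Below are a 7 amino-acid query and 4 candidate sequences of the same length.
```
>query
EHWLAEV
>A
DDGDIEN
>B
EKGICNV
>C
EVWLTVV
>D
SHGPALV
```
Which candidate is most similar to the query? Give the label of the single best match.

Hamming distances to query — A: 6; B: 5; C: 3; D: 4.
Smallest is C with 3 mismatches.

C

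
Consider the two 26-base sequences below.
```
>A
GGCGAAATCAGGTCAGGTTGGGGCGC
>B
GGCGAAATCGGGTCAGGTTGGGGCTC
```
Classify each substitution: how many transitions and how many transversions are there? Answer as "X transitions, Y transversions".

1 transition, 1 transversion

Transitions (purine↔purine or pyrimidine↔pyrimidine): 10 A→G.
Transversions (purine↔pyrimidine): 25 G→T.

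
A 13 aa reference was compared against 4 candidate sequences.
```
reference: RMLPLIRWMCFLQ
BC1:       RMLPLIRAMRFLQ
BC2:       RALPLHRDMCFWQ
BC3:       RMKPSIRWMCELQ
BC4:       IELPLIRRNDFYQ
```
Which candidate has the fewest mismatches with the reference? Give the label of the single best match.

Hamming distances to reference — BC1: 2; BC2: 4; BC3: 3; BC4: 6.
Smallest is BC1 with 2 mismatches.

BC1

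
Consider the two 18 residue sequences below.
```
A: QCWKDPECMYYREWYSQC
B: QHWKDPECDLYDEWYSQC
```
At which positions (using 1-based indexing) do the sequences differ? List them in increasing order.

2, 9, 10, 12

Scanning 1-based: 2: C/H; 9: M/D; 10: Y/L; 12: R/D.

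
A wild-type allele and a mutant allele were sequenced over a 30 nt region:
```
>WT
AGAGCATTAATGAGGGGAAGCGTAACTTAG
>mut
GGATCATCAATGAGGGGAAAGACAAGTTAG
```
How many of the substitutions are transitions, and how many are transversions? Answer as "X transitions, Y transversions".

Mismatches (1-based):
site 1: A→G (purine→purine, transition)
site 4: G→T (purine→pyrimidine, transversion)
site 8: T→C (pyrimidine→pyrimidine, transition)
site 20: G→A (purine→purine, transition)
site 21: C→G (pyrimidine→purine, transversion)
site 22: G→A (purine→purine, transition)
site 23: T→C (pyrimidine→pyrimidine, transition)
site 26: C→G (pyrimidine→purine, transversion)

5 transitions, 3 transversions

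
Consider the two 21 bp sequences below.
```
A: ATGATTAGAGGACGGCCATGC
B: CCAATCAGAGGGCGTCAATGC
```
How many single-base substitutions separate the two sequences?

7

The sequences differ at positions 1, 2, 3, 6, 12, 15, 17 (1-based) — 7 in total.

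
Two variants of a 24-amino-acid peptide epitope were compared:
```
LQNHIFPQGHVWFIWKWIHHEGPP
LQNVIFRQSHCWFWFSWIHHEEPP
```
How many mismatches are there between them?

8

The sequences differ at residues 4, 7, 9, 11, 14, 15, 16, 22 (1-based) — 8 in total.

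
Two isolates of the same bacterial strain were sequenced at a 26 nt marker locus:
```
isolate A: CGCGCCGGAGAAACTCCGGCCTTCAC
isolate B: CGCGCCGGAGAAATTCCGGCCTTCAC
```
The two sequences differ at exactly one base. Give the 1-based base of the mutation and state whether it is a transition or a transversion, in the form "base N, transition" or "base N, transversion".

base 14, transition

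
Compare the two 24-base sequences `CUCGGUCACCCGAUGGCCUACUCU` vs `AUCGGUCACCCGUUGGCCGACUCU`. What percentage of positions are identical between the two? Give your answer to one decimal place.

87.5%

Mismatches at positions 1, 13, 19 (1-based): 3 of 24.
Identical positions: 21/24 = 87.5% → 87.5%.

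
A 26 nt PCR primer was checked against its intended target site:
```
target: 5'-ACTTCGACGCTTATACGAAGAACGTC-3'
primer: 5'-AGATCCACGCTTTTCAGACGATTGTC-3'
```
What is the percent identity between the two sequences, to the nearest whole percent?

Mismatches at positions 2, 3, 6, 13, 15, 16, 19, 22, 23 (1-based): 9 of 26.
Identical positions: 17/26 = 65.38% → 65%.

65%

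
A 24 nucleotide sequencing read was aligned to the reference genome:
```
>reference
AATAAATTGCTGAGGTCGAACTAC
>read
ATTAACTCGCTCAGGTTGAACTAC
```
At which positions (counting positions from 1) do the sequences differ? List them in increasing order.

2, 6, 8, 12, 17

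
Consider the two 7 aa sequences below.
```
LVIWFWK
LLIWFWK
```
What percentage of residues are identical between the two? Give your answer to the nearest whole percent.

86%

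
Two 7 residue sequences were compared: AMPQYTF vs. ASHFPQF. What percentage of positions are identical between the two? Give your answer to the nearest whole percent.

Mismatches at positions 2, 3, 4, 5, 6 (1-based): 5 of 7.
Identical positions: 2/7 = 28.57% → 29%.

29%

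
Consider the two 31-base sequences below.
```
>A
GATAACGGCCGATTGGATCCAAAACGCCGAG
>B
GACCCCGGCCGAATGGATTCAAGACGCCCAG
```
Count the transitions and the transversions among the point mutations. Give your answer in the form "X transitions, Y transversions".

3 transitions, 4 transversions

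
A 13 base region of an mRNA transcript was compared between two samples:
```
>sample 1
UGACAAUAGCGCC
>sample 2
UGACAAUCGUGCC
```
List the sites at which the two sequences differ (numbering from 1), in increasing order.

8, 10

Scanning 1-based: 8: A/C; 10: C/U.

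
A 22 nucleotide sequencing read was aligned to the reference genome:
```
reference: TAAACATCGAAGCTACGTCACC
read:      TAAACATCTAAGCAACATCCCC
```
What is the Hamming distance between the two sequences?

4

Comparing position by position, 4 bases differ: 9 (G/T), 14 (T/A), 17 (G/A), 20 (A/C).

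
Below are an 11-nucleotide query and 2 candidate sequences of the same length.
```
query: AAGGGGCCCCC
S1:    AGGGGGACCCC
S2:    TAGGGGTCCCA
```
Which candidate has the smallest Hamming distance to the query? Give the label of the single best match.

S1 differs at 2 positions; S2 differs at 3 positions. The closest is S1.

S1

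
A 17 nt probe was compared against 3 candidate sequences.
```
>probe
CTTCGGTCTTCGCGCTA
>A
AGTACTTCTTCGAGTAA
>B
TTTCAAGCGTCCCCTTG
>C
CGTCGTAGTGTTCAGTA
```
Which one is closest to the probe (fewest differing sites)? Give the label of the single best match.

A differs at 8 sites; B differs at 9 sites; C differs at 9 sites. The closest is A.

A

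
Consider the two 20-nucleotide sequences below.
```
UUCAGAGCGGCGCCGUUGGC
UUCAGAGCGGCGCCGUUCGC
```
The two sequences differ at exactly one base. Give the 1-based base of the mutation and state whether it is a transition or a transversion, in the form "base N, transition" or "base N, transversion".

The sequences differ only at base 18: G→C (purine→pyrimidine), a transversion.

base 18, transversion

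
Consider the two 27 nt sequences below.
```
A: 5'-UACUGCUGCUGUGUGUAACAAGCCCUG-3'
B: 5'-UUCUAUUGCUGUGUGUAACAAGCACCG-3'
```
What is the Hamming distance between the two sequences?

Comparing position by position, 5 positions differ: 2 (A/U), 5 (G/A), 6 (C/U), 24 (C/A), 26 (U/C).

5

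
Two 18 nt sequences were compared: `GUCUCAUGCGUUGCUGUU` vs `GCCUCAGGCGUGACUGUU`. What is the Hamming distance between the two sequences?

4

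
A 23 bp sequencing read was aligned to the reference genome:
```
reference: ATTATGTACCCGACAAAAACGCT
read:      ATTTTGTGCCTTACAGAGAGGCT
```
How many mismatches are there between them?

7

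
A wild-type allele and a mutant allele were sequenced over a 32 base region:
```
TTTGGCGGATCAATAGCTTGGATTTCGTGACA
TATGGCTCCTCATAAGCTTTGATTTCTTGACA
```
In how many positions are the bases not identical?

8

The sequences differ at positions 2, 7, 8, 9, 13, 14, 20, 27 (1-based) — 8 in total.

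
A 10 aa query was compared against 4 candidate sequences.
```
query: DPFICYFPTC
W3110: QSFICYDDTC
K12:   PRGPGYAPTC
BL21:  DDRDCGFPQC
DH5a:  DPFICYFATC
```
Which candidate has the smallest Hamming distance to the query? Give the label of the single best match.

W3110 differs at 4 residues; K12 differs at 6 residues; BL21 differs at 5 residues; DH5a differs at 1 residue. The closest is DH5a.

DH5a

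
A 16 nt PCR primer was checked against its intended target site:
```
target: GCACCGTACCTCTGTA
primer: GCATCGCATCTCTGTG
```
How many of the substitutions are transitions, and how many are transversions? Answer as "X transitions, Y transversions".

Transitions (purine↔purine or pyrimidine↔pyrimidine): 4 C→T, 7 T→C, 9 C→T, 16 A→G.
Transversions (purine↔pyrimidine): none.

4 transitions, 0 transversions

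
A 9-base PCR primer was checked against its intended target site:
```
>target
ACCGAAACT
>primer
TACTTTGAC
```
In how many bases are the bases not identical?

Comparing position by position, 8 bases differ: 1 (A/T), 2 (C/A), 4 (G/T), 5 (A/T), 6 (A/T), 7 (A/G), 8 (C/A), 9 (T/C).

8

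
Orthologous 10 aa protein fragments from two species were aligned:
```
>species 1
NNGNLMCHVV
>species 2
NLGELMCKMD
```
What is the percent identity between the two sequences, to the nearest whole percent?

5 positions differ (2, 4, 8, 9, 10), so 5 of 10 match: 5/10 = 50%.

50%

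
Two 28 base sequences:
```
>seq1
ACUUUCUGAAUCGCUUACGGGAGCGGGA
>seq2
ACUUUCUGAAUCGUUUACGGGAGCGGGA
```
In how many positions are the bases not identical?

1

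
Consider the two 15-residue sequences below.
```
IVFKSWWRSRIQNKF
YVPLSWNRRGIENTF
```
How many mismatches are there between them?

8

The sequences differ at residues 1, 3, 4, 7, 9, 10, 12, 14 (1-based) — 8 in total.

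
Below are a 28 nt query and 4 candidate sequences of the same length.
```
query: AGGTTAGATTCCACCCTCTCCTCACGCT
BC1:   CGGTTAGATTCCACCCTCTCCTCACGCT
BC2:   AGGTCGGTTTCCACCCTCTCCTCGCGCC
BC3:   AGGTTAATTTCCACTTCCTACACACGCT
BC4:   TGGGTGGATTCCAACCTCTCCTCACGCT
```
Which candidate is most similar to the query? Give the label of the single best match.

BC1 differs at 1 base; BC2 differs at 5 bases; BC3 differs at 7 bases; BC4 differs at 4 bases. The closest is BC1.

BC1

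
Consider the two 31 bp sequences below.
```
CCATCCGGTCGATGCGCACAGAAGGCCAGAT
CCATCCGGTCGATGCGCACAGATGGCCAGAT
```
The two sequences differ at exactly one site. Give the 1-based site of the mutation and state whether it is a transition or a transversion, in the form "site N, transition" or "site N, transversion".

site 23, transversion

Site 23 changes A→T. A is a purine and T is a pyrimidine, so this is a transversion.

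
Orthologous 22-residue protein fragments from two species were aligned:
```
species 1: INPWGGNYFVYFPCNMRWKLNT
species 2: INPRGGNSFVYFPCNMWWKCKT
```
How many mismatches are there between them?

The sequences differ at residues 4, 8, 17, 20, 21 (1-based) — 5 in total.

5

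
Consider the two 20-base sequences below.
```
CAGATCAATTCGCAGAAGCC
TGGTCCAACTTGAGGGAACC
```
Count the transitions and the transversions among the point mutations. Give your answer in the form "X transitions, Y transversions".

8 transitions, 2 transversions

Transitions (purine↔purine or pyrimidine↔pyrimidine): 1 C→T, 2 A→G, 5 T→C, 9 T→C, 11 C→T, 14 A→G, 16 A→G, 18 G→A.
Transversions (purine↔pyrimidine): 4 A→T, 13 C→A.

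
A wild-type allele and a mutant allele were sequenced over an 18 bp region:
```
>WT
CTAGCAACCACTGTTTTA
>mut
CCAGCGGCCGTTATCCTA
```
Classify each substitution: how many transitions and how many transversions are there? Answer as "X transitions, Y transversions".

Transitions (purine↔purine or pyrimidine↔pyrimidine): 2 T→C, 6 A→G, 7 A→G, 10 A→G, 11 C→T, 13 G→A, 15 T→C, 16 T→C.
Transversions (purine↔pyrimidine): none.

8 transitions, 0 transversions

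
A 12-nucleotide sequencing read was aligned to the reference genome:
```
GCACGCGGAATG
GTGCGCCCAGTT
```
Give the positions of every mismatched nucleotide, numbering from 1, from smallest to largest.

Scanning 1-based: 2: C/T; 3: A/G; 7: G/C; 8: G/C; 10: A/G; 12: G/T.

2, 3, 7, 8, 10, 12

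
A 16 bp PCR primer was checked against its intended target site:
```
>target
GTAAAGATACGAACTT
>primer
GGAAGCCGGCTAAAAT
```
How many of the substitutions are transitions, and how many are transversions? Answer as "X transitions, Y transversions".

Transitions (purine↔purine or pyrimidine↔pyrimidine): 5 A→G, 9 A→G.
Transversions (purine↔pyrimidine): 2 T→G, 6 G→C, 7 A→C, 8 T→G, 11 G→T, 14 C→A, 15 T→A.

2 transitions, 7 transversions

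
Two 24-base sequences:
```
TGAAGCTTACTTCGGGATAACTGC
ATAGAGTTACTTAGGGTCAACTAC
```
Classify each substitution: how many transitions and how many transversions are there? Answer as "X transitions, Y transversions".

4 transitions, 5 transversions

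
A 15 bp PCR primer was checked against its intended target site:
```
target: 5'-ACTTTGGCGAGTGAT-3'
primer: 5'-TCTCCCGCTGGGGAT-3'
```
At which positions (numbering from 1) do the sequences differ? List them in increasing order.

1, 4, 5, 6, 9, 10, 12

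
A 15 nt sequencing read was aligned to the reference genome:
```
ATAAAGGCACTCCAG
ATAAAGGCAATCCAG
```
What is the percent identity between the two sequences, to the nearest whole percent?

93%

Mismatch at position 10 (1-based): 1 of 15.
Identical positions: 14/15 = 93.33% → 93%.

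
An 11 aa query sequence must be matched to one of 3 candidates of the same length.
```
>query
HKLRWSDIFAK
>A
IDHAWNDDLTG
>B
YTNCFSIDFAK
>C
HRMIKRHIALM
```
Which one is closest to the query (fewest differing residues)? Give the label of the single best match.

Hamming distances to query — A: 9; B: 7; C: 9.
Smallest is B with 7 mismatches.

B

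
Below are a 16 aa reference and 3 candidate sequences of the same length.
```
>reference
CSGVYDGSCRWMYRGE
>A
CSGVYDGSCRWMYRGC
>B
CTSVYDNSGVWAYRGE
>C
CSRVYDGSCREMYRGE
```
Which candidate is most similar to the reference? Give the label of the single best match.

Hamming distances to reference — A: 1; B: 6; C: 2.
Smallest is A with 1 mismatch.

A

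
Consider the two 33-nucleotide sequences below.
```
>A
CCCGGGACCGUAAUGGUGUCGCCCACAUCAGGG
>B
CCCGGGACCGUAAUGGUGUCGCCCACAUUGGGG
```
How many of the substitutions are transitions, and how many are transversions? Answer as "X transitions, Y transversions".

Transitions (purine↔purine or pyrimidine↔pyrimidine): 29 C→U, 30 A→G.
Transversions (purine↔pyrimidine): none.

2 transitions, 0 transversions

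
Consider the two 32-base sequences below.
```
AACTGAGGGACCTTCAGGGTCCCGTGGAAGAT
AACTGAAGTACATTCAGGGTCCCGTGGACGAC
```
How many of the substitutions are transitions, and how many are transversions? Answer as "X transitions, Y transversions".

2 transitions, 3 transversions

Transitions (purine↔purine or pyrimidine↔pyrimidine): 7 G→A, 32 T→C.
Transversions (purine↔pyrimidine): 9 G→T, 12 C→A, 29 A→C.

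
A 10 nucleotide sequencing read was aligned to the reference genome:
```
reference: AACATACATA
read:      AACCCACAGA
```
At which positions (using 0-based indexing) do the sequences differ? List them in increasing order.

Scanning 0-based: 3: A/C; 4: T/C; 8: T/G.

3, 4, 8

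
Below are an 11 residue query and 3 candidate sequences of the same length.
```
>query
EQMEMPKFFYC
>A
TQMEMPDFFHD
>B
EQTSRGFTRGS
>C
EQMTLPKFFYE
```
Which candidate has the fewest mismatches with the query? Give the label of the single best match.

Hamming distances to query — A: 4; B: 9; C: 3.
Smallest is C with 3 mismatches.

C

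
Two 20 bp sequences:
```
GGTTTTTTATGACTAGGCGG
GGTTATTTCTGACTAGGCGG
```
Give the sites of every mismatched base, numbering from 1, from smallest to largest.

Scanning 1-based: 5: T/A; 9: A/C.

5, 9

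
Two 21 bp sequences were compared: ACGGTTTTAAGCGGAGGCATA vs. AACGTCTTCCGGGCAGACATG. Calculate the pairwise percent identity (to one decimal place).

Mismatches at positions 2, 3, 6, 9, 10, 12, 14, 17, 21 (1-based): 9 of 21.
Identical positions: 12/21 = 57.14% → 57.1%.

57.1%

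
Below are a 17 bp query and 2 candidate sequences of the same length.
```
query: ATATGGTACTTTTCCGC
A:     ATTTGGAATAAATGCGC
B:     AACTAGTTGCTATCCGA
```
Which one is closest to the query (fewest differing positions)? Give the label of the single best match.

A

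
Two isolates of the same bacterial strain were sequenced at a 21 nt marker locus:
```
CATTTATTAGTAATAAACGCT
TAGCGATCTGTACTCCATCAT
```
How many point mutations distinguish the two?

Comparing position by position, 12 positions differ: 1 (C/T), 3 (T/G), 4 (T/C), 5 (T/G), 8 (T/C), 9 (A/T), 13 (A/C), 15 (A/C), 16 (A/C), 18 (C/T), 19 (G/C), 20 (C/A).

12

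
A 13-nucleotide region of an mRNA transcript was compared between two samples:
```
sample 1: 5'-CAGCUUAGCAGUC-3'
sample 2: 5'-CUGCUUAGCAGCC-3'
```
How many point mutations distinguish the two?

2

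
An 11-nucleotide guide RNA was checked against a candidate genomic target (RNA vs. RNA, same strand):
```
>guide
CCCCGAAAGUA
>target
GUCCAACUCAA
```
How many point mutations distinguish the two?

Comparing position by position, 7 bases differ: 1 (C/G), 2 (C/U), 5 (G/A), 7 (A/C), 8 (A/U), 9 (G/C), 10 (U/A).

7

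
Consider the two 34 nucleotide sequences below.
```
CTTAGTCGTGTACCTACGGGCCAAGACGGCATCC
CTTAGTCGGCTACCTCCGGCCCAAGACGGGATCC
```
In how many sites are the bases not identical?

The sequences differ at sites 9, 10, 16, 20, 30 (1-based) — 5 in total.

5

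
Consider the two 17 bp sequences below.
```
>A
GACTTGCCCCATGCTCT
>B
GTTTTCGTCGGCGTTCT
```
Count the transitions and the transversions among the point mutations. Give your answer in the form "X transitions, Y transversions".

5 transitions, 4 transversions

Mismatches (1-based):
base 2: A→T (purine→pyrimidine, transversion)
base 3: C→T (pyrimidine→pyrimidine, transition)
base 6: G→C (purine→pyrimidine, transversion)
base 7: C→G (pyrimidine→purine, transversion)
base 8: C→T (pyrimidine→pyrimidine, transition)
base 10: C→G (pyrimidine→purine, transversion)
base 11: A→G (purine→purine, transition)
base 12: T→C (pyrimidine→pyrimidine, transition)
base 14: C→T (pyrimidine→pyrimidine, transition)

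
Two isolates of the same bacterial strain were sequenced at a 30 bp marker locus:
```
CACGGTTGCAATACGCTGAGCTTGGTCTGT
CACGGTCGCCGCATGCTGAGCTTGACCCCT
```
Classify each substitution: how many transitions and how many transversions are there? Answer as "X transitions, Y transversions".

7 transitions, 2 transversions

Transitions (purine↔purine or pyrimidine↔pyrimidine): 7 T→C, 11 A→G, 12 T→C, 14 C→T, 25 G→A, 26 T→C, 28 T→C.
Transversions (purine↔pyrimidine): 10 A→C, 29 G→C.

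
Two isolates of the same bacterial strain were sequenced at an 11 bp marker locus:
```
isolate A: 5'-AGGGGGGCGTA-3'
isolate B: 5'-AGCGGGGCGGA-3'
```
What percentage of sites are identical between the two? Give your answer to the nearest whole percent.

82%

Mismatches at positions 3, 10 (1-based): 2 of 11.
Identical positions: 9/11 = 81.82% → 82%.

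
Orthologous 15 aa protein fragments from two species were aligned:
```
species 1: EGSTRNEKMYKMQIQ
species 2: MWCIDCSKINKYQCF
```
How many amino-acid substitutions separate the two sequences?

The sequences differ at residues 1, 2, 3, 4, 5, 6, 7, 9, 10, 12, 14, 15 (1-based) — 12 in total.

12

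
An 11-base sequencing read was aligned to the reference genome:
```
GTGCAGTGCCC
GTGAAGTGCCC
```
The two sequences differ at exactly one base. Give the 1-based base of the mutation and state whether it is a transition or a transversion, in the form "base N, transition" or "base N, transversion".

base 4, transversion

The sequences differ only at base 4: C→A (pyrimidine→purine), a transversion.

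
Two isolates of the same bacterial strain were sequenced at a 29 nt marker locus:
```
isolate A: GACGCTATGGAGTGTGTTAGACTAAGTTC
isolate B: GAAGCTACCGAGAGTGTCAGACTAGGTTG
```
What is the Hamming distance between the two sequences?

The sequences differ at positions 3, 8, 9, 13, 18, 25, 29 (1-based) — 7 in total.

7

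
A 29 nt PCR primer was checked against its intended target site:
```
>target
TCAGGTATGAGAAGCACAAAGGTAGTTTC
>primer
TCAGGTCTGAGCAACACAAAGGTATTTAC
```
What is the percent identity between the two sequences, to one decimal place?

82.8%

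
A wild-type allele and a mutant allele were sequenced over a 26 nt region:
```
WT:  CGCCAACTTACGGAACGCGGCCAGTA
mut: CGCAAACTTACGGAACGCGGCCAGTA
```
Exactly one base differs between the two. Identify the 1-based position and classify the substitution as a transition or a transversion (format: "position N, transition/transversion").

Position 4 changes C→A. C is a pyrimidine and A is a purine, so this is a transversion.

position 4, transversion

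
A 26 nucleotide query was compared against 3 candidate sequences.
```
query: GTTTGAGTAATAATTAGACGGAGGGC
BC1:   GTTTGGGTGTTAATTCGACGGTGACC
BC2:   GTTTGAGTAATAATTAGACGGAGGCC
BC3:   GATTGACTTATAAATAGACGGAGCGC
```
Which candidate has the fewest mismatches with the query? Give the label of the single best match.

BC2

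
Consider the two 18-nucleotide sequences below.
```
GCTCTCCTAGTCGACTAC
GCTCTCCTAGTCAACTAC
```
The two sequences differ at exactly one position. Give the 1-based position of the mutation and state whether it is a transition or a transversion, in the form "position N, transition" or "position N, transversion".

position 13, transition

Position 13 changes G→A. G is a purine and A is a purine, so this is a transition.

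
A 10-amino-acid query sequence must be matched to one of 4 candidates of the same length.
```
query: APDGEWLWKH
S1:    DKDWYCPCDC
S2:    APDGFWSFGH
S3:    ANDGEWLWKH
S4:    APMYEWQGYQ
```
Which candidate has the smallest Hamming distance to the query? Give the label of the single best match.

S3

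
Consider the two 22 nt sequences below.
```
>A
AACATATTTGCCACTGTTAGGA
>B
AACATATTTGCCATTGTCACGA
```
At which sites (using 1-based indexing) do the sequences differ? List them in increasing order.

Scanning 1-based: 14: C/T; 18: T/C; 20: G/C.

14, 18, 20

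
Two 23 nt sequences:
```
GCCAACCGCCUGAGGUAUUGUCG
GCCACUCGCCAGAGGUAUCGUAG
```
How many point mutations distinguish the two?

The sequences differ at positions 5, 6, 11, 19, 22 (1-based) — 5 in total.

5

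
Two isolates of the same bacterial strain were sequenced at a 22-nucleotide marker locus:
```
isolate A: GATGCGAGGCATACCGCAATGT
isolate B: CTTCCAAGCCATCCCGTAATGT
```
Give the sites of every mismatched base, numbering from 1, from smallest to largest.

1, 2, 4, 6, 9, 13, 17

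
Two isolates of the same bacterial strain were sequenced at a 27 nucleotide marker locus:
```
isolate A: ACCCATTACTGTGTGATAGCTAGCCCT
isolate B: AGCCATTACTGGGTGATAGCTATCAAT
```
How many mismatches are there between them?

The sequences differ at positions 2, 12, 23, 25, 26 (1-based) — 5 in total.

5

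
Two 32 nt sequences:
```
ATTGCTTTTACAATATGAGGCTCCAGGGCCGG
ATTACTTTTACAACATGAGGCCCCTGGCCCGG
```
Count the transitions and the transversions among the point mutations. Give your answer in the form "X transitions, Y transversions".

3 transitions, 2 transversions

Mismatches (1-based):
site 4: G→A (purine→purine, transition)
site 14: T→C (pyrimidine→pyrimidine, transition)
site 22: T→C (pyrimidine→pyrimidine, transition)
site 25: A→T (purine→pyrimidine, transversion)
site 28: G→C (purine→pyrimidine, transversion)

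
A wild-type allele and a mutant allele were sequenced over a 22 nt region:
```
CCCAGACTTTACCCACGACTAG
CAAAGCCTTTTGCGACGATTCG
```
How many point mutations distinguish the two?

8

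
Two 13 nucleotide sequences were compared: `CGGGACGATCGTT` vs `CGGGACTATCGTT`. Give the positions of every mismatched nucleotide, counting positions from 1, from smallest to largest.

7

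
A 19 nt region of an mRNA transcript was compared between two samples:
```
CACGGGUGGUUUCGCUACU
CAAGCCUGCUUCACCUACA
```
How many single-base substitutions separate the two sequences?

8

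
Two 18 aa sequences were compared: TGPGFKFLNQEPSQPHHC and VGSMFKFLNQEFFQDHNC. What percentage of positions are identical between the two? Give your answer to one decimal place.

7 positions differ (1, 3, 4, 12, 13, 15, 17), so 11 of 18 match: 11/18 = 61.11%.

61.1%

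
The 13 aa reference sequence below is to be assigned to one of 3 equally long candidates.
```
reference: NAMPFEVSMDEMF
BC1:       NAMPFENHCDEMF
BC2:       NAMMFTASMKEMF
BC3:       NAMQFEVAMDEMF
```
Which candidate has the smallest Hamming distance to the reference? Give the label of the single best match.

Hamming distances to reference — BC1: 3; BC2: 4; BC3: 2.
Smallest is BC3 with 2 mismatches.

BC3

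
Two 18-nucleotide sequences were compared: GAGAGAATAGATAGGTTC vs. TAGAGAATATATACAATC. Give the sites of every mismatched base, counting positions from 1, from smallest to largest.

1, 10, 14, 15, 16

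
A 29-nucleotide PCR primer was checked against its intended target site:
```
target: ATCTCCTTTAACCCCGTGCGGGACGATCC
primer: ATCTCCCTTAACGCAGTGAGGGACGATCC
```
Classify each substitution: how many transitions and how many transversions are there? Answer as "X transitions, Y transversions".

1 transition, 3 transversions

Mismatches (1-based):
site 7: T→C (pyrimidine→pyrimidine, transition)
site 13: C→G (pyrimidine→purine, transversion)
site 15: C→A (pyrimidine→purine, transversion)
site 19: C→A (pyrimidine→purine, transversion)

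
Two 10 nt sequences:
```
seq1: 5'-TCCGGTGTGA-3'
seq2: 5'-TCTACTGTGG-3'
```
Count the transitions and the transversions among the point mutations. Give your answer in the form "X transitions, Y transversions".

Transitions (purine↔purine or pyrimidine↔pyrimidine): 3 C→T, 4 G→A, 10 A→G.
Transversions (purine↔pyrimidine): 5 G→C.

3 transitions, 1 transversion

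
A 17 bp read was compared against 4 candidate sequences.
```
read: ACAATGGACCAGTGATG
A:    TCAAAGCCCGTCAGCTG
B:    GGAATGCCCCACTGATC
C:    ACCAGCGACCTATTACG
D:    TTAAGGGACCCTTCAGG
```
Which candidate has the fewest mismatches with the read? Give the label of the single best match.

A differs at 9 bases; B differs at 6 bases; C differs at 7 bases; D differs at 7 bases. The closest is B.

B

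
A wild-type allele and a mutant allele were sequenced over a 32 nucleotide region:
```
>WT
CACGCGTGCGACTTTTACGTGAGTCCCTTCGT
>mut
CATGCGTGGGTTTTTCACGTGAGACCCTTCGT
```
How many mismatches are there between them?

6

Mismatches (1-based): base 3: C→T; base 9: C→G; base 11: A→T; base 12: C→T; base 16: T→C; base 24: T→A.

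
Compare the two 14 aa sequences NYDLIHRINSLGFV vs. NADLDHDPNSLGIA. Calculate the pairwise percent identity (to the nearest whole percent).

6 positions differ (2, 5, 7, 8, 13, 14), so 8 of 14 match: 8/14 = 57.14%.

57%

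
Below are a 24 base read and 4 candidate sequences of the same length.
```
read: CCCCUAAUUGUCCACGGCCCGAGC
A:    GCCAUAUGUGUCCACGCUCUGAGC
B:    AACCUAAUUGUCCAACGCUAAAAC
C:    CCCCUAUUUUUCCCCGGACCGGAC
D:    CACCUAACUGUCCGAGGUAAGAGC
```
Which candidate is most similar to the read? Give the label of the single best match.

Hamming distances to read — A: 7; B: 8; C: 6; D: 7.
Smallest is C with 6 mismatches.

C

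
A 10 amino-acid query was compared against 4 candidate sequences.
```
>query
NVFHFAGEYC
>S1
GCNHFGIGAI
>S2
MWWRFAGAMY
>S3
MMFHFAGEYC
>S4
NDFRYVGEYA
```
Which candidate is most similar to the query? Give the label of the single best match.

S3

Hamming distances to query — S1: 8; S2: 7; S3: 2; S4: 5.
Smallest is S3 with 2 mismatches.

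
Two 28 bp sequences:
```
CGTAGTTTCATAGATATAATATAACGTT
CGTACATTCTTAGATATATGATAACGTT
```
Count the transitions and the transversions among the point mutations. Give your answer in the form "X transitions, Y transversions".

0 transitions, 5 transversions

Mismatches (1-based):
base 5: G→C (purine→pyrimidine, transversion)
base 6: T→A (pyrimidine→purine, transversion)
base 10: A→T (purine→pyrimidine, transversion)
base 19: A→T (purine→pyrimidine, transversion)
base 20: T→G (pyrimidine→purine, transversion)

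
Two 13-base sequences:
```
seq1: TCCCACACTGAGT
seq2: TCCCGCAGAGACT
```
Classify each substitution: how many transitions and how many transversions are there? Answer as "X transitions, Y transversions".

Transitions (purine↔purine or pyrimidine↔pyrimidine): 5 A→G.
Transversions (purine↔pyrimidine): 8 C→G, 9 T→A, 12 G→C.

1 transition, 3 transversions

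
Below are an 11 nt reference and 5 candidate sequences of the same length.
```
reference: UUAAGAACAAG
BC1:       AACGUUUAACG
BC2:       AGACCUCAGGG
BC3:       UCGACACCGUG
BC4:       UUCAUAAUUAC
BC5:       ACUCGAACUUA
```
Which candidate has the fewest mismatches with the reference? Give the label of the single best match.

Hamming distances to reference — BC1: 9; BC2: 9; BC3: 6; BC4: 5; BC5: 7.
Smallest is BC4 with 5 mismatches.

BC4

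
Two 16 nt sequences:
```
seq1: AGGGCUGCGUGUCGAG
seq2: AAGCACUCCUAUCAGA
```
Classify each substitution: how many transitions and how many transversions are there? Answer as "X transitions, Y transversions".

6 transitions, 4 transversions

Mismatches (1-based):
base 2: G→A (purine→purine, transition)
base 4: G→C (purine→pyrimidine, transversion)
base 5: C→A (pyrimidine→purine, transversion)
base 6: U→C (pyrimidine→pyrimidine, transition)
base 7: G→U (purine→pyrimidine, transversion)
base 9: G→C (purine→pyrimidine, transversion)
base 11: G→A (purine→purine, transition)
base 14: G→A (purine→purine, transition)
base 15: A→G (purine→purine, transition)
base 16: G→A (purine→purine, transition)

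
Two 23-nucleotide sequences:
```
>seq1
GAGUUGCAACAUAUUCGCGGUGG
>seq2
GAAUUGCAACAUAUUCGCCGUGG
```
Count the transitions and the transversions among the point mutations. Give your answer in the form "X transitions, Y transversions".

1 transition, 1 transversion

Transitions (purine↔purine or pyrimidine↔pyrimidine): 3 G→A.
Transversions (purine↔pyrimidine): 19 G→C.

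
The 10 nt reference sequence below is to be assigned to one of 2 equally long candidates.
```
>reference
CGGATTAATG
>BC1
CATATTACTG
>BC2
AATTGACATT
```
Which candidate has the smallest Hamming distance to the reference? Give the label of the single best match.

BC1

BC1 differs at 3 bases; BC2 differs at 8 bases. The closest is BC1.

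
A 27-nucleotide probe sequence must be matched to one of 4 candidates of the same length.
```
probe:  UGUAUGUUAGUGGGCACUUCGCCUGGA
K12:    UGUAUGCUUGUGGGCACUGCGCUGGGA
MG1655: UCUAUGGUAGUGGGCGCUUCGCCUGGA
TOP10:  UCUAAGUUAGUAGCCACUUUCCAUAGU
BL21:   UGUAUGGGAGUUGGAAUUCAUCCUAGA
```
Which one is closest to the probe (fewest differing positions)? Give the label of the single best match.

MG1655

K12 differs at 5 positions; MG1655 differs at 3 positions; TOP10 differs at 9 positions; BL21 differs at 9 positions. The closest is MG1655.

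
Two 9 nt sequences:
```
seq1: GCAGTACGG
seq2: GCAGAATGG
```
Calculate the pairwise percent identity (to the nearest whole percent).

78%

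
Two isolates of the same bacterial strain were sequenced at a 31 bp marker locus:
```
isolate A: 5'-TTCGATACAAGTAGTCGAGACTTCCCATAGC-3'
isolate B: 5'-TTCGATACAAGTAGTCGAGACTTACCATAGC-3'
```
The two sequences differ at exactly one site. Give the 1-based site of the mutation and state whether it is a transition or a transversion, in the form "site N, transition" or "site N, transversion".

Site 24 changes C→A. C is a pyrimidine and A is a purine, so this is a transversion.

site 24, transversion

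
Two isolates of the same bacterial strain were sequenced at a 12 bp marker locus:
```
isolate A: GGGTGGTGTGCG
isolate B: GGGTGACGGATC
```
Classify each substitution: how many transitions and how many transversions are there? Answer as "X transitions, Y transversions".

4 transitions, 2 transversions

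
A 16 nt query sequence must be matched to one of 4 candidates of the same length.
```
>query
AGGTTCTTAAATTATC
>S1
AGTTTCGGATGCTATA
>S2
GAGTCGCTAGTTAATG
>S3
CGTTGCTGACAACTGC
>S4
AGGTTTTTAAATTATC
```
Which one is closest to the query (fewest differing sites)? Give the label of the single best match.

Hamming distances to query — S1: 7; S2: 9; S3: 9; S4: 1.
Smallest is S4 with 1 mismatch.

S4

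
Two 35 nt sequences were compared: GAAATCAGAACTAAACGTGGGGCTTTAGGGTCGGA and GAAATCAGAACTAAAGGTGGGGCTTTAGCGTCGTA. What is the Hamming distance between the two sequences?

Comparing position by position, 3 positions differ: 16 (C/G), 29 (G/C), 34 (G/T).

3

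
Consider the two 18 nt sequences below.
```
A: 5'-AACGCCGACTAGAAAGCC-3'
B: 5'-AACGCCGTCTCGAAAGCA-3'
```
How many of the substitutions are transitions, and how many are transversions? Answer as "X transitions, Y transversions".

0 transitions, 3 transversions

Transitions (purine↔purine or pyrimidine↔pyrimidine): none.
Transversions (purine↔pyrimidine): 8 A→T, 11 A→C, 18 C→A.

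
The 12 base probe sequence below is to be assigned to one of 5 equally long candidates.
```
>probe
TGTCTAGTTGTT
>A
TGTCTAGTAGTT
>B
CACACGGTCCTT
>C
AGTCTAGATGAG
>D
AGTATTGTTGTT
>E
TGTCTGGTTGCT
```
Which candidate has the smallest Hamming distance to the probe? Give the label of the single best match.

A differs at 1 site; B differs at 8 sites; C differs at 4 sites; D differs at 3 sites; E differs at 2 sites. The closest is A.

A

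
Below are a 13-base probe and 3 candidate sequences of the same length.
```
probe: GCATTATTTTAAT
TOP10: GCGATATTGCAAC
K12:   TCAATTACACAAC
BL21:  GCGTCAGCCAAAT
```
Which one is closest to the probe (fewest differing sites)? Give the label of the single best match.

TOP10

TOP10 differs at 5 sites; K12 differs at 8 sites; BL21 differs at 6 sites. The closest is TOP10.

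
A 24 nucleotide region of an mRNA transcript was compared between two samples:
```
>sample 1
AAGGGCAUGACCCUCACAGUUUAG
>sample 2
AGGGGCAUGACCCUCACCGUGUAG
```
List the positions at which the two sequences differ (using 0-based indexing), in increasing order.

1, 17, 20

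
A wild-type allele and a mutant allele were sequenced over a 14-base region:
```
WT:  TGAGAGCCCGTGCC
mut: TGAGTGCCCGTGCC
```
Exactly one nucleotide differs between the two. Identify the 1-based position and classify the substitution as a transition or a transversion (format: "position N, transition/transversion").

position 5, transversion

The sequences differ only at position 5: A→T (purine→pyrimidine), a transversion.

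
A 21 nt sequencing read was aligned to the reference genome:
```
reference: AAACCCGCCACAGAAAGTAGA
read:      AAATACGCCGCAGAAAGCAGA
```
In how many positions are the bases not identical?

Comparing position by position, 4 positions differ: 4 (C/T), 5 (C/A), 10 (A/G), 18 (T/C).

4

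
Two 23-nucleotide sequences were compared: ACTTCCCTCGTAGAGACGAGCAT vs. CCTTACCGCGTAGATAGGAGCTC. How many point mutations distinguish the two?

Mismatches (1-based): base 1: A→C; base 5: C→A; base 8: T→G; base 15: G→T; base 17: C→G; base 22: A→T; base 23: T→C.

7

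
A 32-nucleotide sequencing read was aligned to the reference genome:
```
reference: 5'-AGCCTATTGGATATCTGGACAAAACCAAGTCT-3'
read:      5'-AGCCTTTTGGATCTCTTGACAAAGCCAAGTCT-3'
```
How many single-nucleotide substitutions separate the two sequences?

Comparing position by position, 4 sites differ: 6 (A/T), 13 (A/C), 17 (G/T), 24 (A/G).

4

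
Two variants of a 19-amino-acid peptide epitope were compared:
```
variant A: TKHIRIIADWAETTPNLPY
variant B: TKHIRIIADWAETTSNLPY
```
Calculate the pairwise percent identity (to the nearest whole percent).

1 position differs (15), so 18 of 19 match: 18/19 = 94.74%.

95%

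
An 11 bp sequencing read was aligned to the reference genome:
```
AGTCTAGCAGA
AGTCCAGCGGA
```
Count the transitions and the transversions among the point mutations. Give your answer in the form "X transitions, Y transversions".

2 transitions, 0 transversions

Transitions (purine↔purine or pyrimidine↔pyrimidine): 5 T→C, 9 A→G.
Transversions (purine↔pyrimidine): none.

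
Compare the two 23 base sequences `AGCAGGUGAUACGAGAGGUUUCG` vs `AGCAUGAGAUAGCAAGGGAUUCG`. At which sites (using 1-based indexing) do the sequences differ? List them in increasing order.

5, 7, 12, 13, 15, 16, 19

Differences at site 5 (G→U), site 7 (U→A), site 12 (C→G), site 13 (G→C), site 15 (G→A), site 16 (A→G), site 19 (U→A).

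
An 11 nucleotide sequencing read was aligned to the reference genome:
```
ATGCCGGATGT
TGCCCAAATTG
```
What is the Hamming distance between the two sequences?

Mismatches (1-based): base 1: A→T; base 2: T→G; base 3: G→C; base 6: G→A; base 7: G→A; base 10: G→T; base 11: T→G.

7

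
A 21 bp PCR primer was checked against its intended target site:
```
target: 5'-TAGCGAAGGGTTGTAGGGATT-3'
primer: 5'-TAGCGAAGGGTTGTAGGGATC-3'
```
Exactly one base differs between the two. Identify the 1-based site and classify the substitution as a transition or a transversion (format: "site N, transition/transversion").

site 21, transition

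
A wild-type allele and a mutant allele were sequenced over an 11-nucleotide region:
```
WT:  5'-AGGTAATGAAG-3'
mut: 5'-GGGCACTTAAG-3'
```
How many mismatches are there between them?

Mismatches (1-based): site 1: A→G; site 4: T→C; site 6: A→C; site 8: G→T.

4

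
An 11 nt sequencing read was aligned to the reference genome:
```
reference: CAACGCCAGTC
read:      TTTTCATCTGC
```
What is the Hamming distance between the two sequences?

Comparing position by position, 10 sites differ: 1 (C/T), 2 (A/T), 3 (A/T), 4 (C/T), 5 (G/C), 6 (C/A), 7 (C/T), 8 (A/C), 9 (G/T), 10 (T/G).

10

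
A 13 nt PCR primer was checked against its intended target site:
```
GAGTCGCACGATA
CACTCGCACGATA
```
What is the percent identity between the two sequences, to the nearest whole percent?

85%

2 positions differ (1, 3), so 11 of 13 match: 11/13 = 84.62%.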